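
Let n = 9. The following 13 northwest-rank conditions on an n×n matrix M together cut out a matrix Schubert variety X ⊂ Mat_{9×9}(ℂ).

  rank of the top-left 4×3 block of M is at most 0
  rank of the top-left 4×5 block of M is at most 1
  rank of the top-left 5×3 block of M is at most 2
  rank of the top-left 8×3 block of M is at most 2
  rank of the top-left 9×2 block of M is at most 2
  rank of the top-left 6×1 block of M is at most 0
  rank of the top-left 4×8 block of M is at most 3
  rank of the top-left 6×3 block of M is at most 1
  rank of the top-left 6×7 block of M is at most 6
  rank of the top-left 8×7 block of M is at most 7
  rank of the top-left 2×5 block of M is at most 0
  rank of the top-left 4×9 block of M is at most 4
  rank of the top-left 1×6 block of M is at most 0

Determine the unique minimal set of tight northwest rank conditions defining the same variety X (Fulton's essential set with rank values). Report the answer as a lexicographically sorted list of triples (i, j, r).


Propagating the 13 rank bounds to every northwest block:

  i=1: 0  0  0  0  0  0  1  1  1
  i=2: 0  0  0  0  0  1  2  2  2
  i=3: 0  0  0  1  1  2  3  3  3
  i=4: 0  0  0  1  1  2  3  3  4
  i=5: 0  1  1  2  2  3  4  4  5
  i=6: 0  1  1  2  3  4  5  5  6
  i=7: 1  2  2  3  4  5  6  6  7
  i=8: 1  2  2  3  4  5  6  7  8
  i=9: 1  2  3  4  5  6  7  8  9

second differences of R give the permutation w = (7, 6, 4, 9, 2, 5, 1, 8, 3).

Fulton essential set (8 of the 23 Rothe cells):

[(1, 6, 0), (2, 5, 0), (4, 3, 0), (4, 5, 1), (4, 8, 3), (6, 1, 0), (6, 3, 1), (8, 3, 2)]


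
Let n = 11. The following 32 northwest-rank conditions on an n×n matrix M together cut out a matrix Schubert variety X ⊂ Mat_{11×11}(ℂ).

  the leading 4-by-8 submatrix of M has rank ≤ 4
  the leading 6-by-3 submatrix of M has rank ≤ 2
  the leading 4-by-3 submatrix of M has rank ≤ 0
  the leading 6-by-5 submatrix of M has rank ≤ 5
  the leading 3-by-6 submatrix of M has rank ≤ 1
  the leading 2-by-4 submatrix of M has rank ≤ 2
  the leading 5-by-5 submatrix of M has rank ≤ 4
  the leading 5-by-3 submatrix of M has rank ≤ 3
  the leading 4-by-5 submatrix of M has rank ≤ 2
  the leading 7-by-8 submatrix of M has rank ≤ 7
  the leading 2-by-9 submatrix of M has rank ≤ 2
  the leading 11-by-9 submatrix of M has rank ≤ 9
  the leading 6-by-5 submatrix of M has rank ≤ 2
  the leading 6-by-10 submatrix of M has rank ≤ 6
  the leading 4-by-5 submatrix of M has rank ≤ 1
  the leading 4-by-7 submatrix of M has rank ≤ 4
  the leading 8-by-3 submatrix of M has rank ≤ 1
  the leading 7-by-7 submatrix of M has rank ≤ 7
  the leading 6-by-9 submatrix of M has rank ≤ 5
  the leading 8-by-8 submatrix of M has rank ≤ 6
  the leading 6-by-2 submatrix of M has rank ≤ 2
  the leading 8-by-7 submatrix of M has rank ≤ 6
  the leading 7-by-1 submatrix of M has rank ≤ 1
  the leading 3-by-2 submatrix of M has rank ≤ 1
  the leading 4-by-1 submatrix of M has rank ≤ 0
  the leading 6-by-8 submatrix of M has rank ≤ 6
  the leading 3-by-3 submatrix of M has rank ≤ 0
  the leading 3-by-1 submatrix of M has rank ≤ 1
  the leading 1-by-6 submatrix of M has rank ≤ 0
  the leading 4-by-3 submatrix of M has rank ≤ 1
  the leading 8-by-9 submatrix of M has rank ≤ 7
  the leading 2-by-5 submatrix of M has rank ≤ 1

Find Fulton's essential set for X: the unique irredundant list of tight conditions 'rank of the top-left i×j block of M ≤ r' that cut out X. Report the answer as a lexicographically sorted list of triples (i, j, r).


Reconstructing r_w from the 32 given conditions:

  R[1]: 0, 0, 0, 0, 0, 0, 1, 1, 1, 1, 1
  R[2]: 0, 0, 0, 1, 1, 1, 2, 2, 2, 2, 2
  R[3]: 0, 0, 0, 1, 1, 1, 2, 3, 3, 3, 3
  R[4]: 0, 0, 0, 1, 1, 2, 3, 4, 4, 4, 4
  R[5]: 1, 1, 1, 2, 2, 3, 4, 5, 5, 5, 5
  R[6]: 1, 1, 1, 2, 2, 3, 4, 5, 5, 6, 6
  R[7]: 1, 1, 1, 2, 3, 4, 5, 6, 6, 7, 7
  R[8]: 1, 1, 1, 2, 3, 4, 5, 6, 7, 8, 8
  R[9]: 1, 2, 2, 3, 4, 5, 6, 7, 8, 9, 9
  R[10]: 1, 2, 3, 4, 5, 6, 7, 8, 9, 10, 10
  R[11]: 1, 2, 3, 4, 5, 6, 7, 8, 9, 10, 11

giving w = (7, 4, 8, 6, 1, 10, 5, 9, 2, 3, 11) via Δ²R.

D(w) has 26 cells with 7 SE-corners; essential set:

[(1, 6, 0), (3, 6, 1), (4, 3, 0), (4, 5, 1), (6, 5, 2), (6, 9, 5), (8, 3, 1)]


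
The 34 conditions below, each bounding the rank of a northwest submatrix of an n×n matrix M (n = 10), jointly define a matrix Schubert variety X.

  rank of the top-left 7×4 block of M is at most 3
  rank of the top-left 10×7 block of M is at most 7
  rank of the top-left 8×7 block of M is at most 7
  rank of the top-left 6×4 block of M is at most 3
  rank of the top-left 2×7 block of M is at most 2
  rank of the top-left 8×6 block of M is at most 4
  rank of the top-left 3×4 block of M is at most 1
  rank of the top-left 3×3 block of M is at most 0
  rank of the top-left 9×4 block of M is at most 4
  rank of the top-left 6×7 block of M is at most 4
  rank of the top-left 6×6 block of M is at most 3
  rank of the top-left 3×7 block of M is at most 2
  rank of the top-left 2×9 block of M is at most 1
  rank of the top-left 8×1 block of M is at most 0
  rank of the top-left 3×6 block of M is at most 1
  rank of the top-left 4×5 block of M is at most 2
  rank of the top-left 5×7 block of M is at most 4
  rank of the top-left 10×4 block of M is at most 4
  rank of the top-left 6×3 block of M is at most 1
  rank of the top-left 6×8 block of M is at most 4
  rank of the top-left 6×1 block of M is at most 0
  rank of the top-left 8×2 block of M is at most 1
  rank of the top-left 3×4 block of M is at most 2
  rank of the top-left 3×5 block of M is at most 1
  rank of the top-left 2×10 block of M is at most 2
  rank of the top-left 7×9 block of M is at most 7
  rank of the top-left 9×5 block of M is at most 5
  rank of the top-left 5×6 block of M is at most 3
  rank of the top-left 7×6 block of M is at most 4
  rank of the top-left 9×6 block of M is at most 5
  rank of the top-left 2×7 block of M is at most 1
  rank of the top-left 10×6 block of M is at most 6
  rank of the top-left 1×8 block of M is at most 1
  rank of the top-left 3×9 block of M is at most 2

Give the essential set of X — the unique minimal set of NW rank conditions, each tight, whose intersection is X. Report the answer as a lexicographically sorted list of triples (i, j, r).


Computing R[i][j] = min implied NW-rank bound (n=10, 34 conditions):

  R[1]: 0  0  0  1  1  1  1  1  1  1
  R[2]: 0  0  0  1  1  1  1  1  1  2
  R[3]: 0  0  0  1  1  1  2  2  2  3
  R[4]: 0  1  1  2  2  2  3  3  3  4
  R[5]: 0  1  1  2  3  3  4  4  4  5
  R[6]: 0  1  1  2  3  3  4  4  5  6
  R[7]: 0  1  2  3  4  4  5  5  6  7
  R[8]: 0  1  2  3  4  4  5  6  7  8
  R[9]: 1  2  3  4  5  5  6  7  8  9
  R[10]: 1  2  3  4  5  6  7  8  9  10

second differences of R give the permutation w = (4, 10, 7, 2, 5, 9, 3, 8, 1, 6).

|D(w)|=26, |Ess(w)|=8:

[(2, 9, 1), (3, 3, 0), (3, 6, 1), (6, 3, 1), (6, 6, 3), (6, 8, 4), (8, 1, 0), (8, 6, 4)]


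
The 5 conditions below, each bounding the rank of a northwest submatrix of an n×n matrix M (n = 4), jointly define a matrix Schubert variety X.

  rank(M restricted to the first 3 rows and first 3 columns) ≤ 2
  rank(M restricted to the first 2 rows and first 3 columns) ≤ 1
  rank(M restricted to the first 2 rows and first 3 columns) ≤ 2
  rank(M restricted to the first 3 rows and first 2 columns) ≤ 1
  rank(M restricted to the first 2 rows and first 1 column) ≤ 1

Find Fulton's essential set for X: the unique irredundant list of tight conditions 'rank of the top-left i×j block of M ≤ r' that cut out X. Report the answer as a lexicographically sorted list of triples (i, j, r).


Rank table r_w(4×4) implied by the 5 constraints:

  R[1]: 1 1 1 1
  R[2]: 1 1 1 2
  R[3]: 1 1 2 3
  R[4]: 1 2 3 4

giving w = (1, 4, 3, 2) via Δ²R.

Fulton essential set (2 of the 3 Rothe cells):

[(2, 3, 1), (3, 2, 1)]


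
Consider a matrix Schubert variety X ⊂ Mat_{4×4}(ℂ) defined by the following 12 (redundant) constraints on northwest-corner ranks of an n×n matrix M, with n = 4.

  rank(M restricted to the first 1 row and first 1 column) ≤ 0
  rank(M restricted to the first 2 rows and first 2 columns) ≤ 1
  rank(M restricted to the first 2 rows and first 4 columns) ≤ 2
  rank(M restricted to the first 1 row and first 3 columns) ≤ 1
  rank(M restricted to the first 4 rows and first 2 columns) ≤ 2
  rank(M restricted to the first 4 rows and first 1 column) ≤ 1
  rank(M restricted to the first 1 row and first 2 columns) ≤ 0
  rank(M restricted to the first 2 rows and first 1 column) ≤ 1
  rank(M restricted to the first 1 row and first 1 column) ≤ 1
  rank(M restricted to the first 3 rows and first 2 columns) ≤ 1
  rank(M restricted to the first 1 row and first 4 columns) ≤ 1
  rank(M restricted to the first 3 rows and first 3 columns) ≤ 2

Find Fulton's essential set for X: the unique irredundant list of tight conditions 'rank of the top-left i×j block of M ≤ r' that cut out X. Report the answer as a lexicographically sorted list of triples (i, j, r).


Reconstructing r_w from the 12 given conditions:

  R[1]: 0  0  1  1
  R[2]: 1  1  2  2
  R[3]: 1  1  2  3
  R[4]: 1  2  3  4

hence w(1..4) = (3, 1, 4, 2).

Rothe diagram D(w) (3 cells), 2 SE-corners (essential conditions):

[(1, 2, 0), (3, 2, 1)]


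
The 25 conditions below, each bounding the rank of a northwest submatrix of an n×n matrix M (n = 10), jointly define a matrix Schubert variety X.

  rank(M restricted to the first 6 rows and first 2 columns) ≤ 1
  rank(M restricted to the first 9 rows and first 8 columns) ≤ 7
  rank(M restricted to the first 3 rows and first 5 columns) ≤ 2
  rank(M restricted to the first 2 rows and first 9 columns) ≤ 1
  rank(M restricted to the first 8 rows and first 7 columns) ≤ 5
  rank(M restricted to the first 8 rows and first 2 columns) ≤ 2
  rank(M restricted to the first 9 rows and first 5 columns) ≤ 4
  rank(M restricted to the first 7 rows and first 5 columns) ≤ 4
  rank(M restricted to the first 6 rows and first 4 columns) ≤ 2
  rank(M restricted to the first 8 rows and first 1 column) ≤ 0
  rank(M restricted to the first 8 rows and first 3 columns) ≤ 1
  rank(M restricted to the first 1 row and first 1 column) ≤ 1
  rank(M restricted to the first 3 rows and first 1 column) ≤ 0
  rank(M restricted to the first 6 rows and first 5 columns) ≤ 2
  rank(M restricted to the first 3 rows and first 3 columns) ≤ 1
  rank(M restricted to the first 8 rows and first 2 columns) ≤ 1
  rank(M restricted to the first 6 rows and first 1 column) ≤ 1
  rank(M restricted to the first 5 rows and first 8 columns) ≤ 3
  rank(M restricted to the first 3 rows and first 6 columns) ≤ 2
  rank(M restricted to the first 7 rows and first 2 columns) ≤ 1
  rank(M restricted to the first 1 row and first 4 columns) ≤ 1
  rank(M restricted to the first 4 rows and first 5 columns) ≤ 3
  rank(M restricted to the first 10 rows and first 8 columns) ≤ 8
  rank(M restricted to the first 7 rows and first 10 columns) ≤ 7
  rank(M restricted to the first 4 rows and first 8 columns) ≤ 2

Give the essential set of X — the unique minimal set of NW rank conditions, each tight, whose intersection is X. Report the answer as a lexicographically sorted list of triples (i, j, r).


Propagating the 25 rank bounds to every northwest block:

  i=1: 0  1  1  1  1  1  1  1  1  1
  i=2: 0  1  1  1  1  1  1  1  1  2
  i=3: 0  1  1  2  2  2  2  2  2  3
  i=4: 0  1  1  2  2  2  2  2  3  4
  i=5: 0  1  1  2  2  3  3  3  4  5
  i=6: 0  1  1  2  2  3  4  4  5  6
  i=7: 0  1  1  2  3  4  5  5  6  7
  i=8: 0  1  1  2  3  4  5  6  7  8
  i=9: 1  2  2  3  4  5  6  7  8  9
  i=10: 1  2  3  4  5  6  7  8  9  10

the unique w with this rank table is (2, 10, 4, 9, 6, 7, 5, 8, 1, 3).

D(w) has 27 cells with 5 SE-corners; essential set:

[(2, 9, 1), (4, 8, 2), (6, 5, 2), (8, 1, 0), (8, 3, 1)]


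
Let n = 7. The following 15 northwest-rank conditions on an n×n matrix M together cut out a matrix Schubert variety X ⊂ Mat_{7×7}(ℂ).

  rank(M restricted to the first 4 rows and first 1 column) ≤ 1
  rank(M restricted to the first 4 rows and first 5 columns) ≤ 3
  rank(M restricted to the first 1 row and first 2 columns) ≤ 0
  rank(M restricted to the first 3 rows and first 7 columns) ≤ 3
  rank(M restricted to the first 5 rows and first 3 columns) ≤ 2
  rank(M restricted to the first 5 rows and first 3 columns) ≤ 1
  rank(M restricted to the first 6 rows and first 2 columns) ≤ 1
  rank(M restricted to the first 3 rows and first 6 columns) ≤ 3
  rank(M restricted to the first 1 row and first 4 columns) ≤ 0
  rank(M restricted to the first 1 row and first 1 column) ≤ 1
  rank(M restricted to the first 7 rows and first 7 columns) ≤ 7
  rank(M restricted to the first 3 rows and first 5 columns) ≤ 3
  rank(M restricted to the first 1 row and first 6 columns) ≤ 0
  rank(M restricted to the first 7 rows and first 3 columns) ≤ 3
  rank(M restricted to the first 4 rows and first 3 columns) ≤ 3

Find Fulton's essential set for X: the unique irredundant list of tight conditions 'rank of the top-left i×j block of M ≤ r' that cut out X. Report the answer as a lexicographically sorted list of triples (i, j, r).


Propagating the 15 rank bounds to every northwest block:

  R[1]: 0 0 0 0 0 0 1
  R[2]: 1 1 1 1 1 1 2
  R[3]: 1 1 1 2 2 2 3
  R[4]: 1 1 1 2 3 3 4
  R[5]: 1 1 1 2 3 4 5
  R[6]: 1 1 2 3 4 5 6
  R[7]: 1 2 3 4 5 6 7

hence w(1..7) = (7, 1, 4, 5, 6, 3, 2).

Rothe diagram D(w) (13 cells), 3 SE-corners (essential conditions):

[(1, 6, 0), (5, 3, 1), (6, 2, 1)]


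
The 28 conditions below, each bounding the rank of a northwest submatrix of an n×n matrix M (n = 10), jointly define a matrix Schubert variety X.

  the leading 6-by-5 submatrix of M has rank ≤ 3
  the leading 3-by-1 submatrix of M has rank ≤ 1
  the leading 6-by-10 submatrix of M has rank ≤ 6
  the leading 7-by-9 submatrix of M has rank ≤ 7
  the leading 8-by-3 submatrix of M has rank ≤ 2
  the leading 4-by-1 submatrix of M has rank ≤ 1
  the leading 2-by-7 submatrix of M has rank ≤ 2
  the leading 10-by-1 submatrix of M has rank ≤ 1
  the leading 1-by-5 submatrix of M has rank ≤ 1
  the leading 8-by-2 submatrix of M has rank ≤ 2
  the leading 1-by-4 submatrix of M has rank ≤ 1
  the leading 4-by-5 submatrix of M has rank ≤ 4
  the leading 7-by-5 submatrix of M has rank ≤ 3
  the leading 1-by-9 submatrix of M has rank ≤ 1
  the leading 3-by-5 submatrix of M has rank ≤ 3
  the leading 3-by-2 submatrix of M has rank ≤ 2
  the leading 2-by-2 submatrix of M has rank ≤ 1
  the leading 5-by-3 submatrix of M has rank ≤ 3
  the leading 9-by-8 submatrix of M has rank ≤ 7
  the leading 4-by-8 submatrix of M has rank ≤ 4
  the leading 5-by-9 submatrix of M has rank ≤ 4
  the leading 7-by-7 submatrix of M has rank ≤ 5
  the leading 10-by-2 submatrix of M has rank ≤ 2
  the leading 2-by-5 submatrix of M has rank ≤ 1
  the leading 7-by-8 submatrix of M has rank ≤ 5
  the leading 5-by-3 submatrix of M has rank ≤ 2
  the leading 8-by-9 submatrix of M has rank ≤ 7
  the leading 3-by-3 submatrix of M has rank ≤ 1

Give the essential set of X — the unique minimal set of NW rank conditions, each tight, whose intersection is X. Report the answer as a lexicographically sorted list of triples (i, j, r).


Rank table r_w(10×10) implied by the 28 constraints:

  R[1]: 1 | 1 | 1 | 1 | 1 | 1 | 1 | 1 | 1 | 1
  R[2]: 1 | 1 | 1 | 1 | 1 | 2 | 2 | 2 | 2 | 2
  R[3]: 1 | 1 | 1 | 2 | 2 | 3 | 3 | 3 | 3 | 3
  R[4]: 1 | 2 | 2 | 3 | 3 | 4 | 4 | 4 | 4 | 4
  R[5]: 1 | 2 | 2 | 3 | 3 | 4 | 4 | 4 | 4 | 5
  R[6]: 1 | 2 | 2 | 3 | 3 | 4 | 5 | 5 | 5 | 6
  R[7]: 1 | 2 | 2 | 3 | 3 | 4 | 5 | 5 | 6 | 7
  R[8]: 1 | 2 | 2 | 3 | 4 | 5 | 6 | 6 | 7 | 8
  R[9]: 1 | 2 | 3 | 4 | 5 | 6 | 7 | 7 | 8 | 9
  R[10]: 1 | 2 | 3 | 4 | 5 | 6 | 7 | 8 | 9 | 10

reading off 1-entries of Δ²R: w = (1, 6, 4, 2, 10, 7, 9, 5, 3, 8).

|D(w)|=17, |Ess(w)|=6:

[(2, 5, 1), (3, 3, 1), (5, 9, 4), (7, 5, 3), (7, 8, 5), (8, 3, 2)]


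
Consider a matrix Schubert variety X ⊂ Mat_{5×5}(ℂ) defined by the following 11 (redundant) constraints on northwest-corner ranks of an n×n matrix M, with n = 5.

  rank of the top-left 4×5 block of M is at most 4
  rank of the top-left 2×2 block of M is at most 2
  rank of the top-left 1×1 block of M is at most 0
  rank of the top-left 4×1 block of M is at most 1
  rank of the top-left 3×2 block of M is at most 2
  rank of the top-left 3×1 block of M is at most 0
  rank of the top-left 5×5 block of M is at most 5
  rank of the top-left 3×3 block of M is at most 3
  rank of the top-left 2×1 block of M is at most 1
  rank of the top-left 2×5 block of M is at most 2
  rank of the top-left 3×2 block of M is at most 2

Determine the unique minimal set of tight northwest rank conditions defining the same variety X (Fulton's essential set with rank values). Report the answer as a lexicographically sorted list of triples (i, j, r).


The tightest implied rank at each (i,j), from the 11 conditions:

  row 1: 0  1  1  1  1
  row 2: 0  1  2  2  2
  row 3: 0  1  2  3  3
  row 4: 1  2  3  4  4
  row 5: 1  2  3  4  5

second differences of R give the permutation w = (2, 3, 4, 1, 5).

D(w) has 3 cells with 1 SE-corner; essential set:

[(3, 1, 0)]


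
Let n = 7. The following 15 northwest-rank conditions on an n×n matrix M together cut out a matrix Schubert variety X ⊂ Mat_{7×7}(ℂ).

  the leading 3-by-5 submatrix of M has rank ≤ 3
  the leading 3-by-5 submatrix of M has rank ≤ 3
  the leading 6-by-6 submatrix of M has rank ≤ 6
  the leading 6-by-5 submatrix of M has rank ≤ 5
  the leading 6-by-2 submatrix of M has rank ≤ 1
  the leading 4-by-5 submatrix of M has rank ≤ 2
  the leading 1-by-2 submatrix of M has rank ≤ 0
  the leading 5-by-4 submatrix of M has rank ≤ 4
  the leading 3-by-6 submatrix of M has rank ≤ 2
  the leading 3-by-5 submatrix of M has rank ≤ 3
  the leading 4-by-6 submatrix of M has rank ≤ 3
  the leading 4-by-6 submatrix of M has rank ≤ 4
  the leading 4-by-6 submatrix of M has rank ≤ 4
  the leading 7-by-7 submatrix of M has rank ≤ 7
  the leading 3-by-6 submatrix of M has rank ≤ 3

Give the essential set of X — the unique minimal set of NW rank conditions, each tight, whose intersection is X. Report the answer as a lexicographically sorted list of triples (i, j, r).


Computing R[i][j] = min implied NW-rank bound (n=7, 15 conditions):

  0  0  1  1  1  1  1
  1  1  2  2  2  2  2
  1  1  2  2  2  2  3
  1  1  2  2  2  3  4
  1  1  2  3  3  4  5
  1  1  2  3  4  5  6
  1  2  3  4  5  6  7

so w = (3, 1, 7, 6, 4, 5, 2).

Fulton essential set (4 of the 11 Rothe cells):

[(1, 2, 0), (3, 6, 2), (4, 5, 2), (6, 2, 1)]


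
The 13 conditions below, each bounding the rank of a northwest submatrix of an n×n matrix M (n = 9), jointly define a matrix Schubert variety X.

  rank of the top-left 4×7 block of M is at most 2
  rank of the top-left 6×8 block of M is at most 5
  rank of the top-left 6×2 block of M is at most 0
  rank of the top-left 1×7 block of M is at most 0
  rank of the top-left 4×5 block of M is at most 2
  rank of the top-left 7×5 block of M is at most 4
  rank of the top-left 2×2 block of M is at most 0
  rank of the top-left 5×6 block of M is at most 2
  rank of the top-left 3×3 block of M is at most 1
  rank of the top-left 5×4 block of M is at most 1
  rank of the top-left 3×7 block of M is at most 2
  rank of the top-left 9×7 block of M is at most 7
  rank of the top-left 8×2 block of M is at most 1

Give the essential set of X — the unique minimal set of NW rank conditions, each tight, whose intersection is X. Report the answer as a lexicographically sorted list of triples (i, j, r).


Reconstructing r_w from the 13 given conditions:

  i=1: 0  0  0  0  0  0  0  1  1
  i=2: 0  0  1  1  1  1  1  2  2
  i=3: 0  0  1  1  2  2  2  3  3
  i=4: 0  0  1  1  2  2  2  3  4
  i=5: 0  0  1  1  2  2  3  4  5
  i=6: 0  0  1  2  3  3  4  5  6
  i=7: 1  1  2  3  4  4  5  6  7
  i=8: 1  1  2  3  4  5  6  7  8
  i=9: 1  2  3  4  5  6  7  8  9

giving w = (8, 3, 5, 9, 7, 4, 1, 6, 2) via Δ²R.

D(w) has 24 cells with 6 SE-corners; essential set:

[(1, 7, 0), (4, 7, 2), (5, 4, 1), (5, 6, 2), (6, 2, 0), (8, 2, 1)]


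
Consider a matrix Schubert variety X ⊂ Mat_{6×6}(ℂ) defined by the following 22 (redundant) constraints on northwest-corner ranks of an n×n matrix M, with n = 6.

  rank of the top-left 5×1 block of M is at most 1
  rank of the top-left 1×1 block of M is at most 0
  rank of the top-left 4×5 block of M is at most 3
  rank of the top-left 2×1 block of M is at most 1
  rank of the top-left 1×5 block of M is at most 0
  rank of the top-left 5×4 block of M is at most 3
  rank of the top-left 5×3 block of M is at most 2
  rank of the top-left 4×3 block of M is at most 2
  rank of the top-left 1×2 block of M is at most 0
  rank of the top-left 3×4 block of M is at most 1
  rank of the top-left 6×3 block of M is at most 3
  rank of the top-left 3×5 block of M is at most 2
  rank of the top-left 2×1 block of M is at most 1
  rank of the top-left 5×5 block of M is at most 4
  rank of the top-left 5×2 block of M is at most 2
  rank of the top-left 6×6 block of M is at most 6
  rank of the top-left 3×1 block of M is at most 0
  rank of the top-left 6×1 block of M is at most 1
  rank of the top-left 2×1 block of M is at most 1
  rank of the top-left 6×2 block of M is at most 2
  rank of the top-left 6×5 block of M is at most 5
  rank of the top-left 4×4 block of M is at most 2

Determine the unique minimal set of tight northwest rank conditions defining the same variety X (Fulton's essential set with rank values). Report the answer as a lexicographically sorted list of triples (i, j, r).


Propagating the 22 rank bounds to every northwest block:

  row 1: 0 | 0 | 0 | 0 | 0 | 1
  row 2: 0 | 1 | 1 | 1 | 1 | 2
  row 3: 0 | 1 | 1 | 1 | 2 | 3
  row 4: 1 | 2 | 2 | 2 | 3 | 4
  row 5: 1 | 2 | 2 | 3 | 4 | 5
  row 6: 1 | 2 | 3 | 4 | 5 | 6

giving w = (6, 2, 5, 1, 4, 3) via Δ²R.

Fulton essential set (4 of the 10 Rothe cells):

[(1, 5, 0), (3, 1, 0), (3, 4, 1), (5, 3, 2)]


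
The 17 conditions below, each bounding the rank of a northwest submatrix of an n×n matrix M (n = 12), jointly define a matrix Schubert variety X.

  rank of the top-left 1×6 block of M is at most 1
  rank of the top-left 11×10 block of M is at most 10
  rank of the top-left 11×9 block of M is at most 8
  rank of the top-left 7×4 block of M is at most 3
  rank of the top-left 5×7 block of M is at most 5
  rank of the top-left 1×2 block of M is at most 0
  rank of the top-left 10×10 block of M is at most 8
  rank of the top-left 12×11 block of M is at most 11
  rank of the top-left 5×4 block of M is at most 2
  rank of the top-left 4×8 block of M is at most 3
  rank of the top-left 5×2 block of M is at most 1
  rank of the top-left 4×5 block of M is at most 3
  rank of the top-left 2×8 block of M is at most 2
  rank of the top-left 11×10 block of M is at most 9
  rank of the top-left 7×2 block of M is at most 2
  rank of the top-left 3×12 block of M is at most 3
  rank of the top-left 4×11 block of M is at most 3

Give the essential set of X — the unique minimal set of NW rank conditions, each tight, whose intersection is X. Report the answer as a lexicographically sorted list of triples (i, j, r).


Reconstructing r_w from the 17 given conditions:

  R[1]: 0, 0, 1, 1, 1, 1, 1, 1, 1, 1, 1, 1
  R[2]: 1, 1, 2, 2, 2, 2, 2, 2, 2, 2, 2, 2
  R[3]: 1, 1, 2, 2, 3, 3, 3, 3, 3, 3, 3, 3
  R[4]: 1, 1, 2, 2, 3, 3, 3, 3, 3, 3, 3, 4
  R[5]: 1, 1, 2, 2, 3, 4, 4, 4, 4, 4, 4, 5
  R[6]: 1, 2, 3, 3, 4, 5, 5, 5, 5, 5, 5, 6
  R[7]: 1, 2, 3, 3, 4, 5, 6, 6, 6, 6, 6, 7
  R[8]: 1, 2, 3, 4, 5, 6, 7, 7, 7, 7, 7, 8
  R[9]: 1, 2, 3, 4, 5, 6, 7, 8, 8, 8, 8, 9
  R[10]: 1, 2, 3, 4, 5, 6, 7, 8, 8, 8, 9, 10
  R[11]: 1, 2, 3, 4, 5, 6, 7, 8, 8, 9, 10, 11
  R[12]: 1, 2, 3, 4, 5, 6, 7, 8, 9, 10, 11, 12

hence w(1..12) = (3, 1, 5, 12, 6, 2, 7, 4, 8, 11, 10, 9).

Fulton essential set (7 of the 18 Rothe cells):

[(1, 2, 0), (4, 11, 3), (5, 2, 1), (5, 4, 2), (7, 4, 3), (10, 10, 8), (11, 9, 8)]


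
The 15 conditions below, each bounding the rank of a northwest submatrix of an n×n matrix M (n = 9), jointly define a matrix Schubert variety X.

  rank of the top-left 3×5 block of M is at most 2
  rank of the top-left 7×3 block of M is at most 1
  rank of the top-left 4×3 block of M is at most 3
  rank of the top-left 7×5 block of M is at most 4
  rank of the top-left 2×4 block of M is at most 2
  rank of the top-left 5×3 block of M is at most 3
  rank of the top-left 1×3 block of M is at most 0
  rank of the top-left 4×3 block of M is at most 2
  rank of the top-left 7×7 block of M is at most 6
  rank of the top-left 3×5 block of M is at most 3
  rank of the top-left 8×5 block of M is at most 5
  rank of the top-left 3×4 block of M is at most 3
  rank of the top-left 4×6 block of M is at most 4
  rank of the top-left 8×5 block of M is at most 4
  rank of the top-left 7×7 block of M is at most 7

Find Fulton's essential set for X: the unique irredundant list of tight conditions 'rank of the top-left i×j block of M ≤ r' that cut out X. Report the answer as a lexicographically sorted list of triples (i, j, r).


Propagating the 15 rank bounds to every northwest block:

  row 1: 0 | 0 | 0 | 1 | 1 | 1 | 1 | 1 | 1
  row 2: 1 | 1 | 1 | 2 | 2 | 2 | 2 | 2 | 2
  row 3: 1 | 1 | 1 | 2 | 2 | 3 | 3 | 3 | 3
  row 4: 1 | 1 | 1 | 2 | 3 | 4 | 4 | 4 | 4
  row 5: 1 | 1 | 1 | 2 | 3 | 4 | 5 | 5 | 5
  row 6: 1 | 1 | 1 | 2 | 3 | 4 | 5 | 6 | 6
  row 7: 1 | 1 | 1 | 2 | 3 | 4 | 5 | 6 | 7
  row 8: 1 | 2 | 2 | 3 | 4 | 5 | 6 | 7 | 8
  row 9: 1 | 2 | 3 | 4 | 5 | 6 | 7 | 8 | 9

so w = (4, 1, 6, 5, 7, 8, 9, 2, 3).

3 SE-corners of the 14-cell Rothe diagram give Ess(w):

[(1, 3, 0), (3, 5, 2), (7, 3, 1)]


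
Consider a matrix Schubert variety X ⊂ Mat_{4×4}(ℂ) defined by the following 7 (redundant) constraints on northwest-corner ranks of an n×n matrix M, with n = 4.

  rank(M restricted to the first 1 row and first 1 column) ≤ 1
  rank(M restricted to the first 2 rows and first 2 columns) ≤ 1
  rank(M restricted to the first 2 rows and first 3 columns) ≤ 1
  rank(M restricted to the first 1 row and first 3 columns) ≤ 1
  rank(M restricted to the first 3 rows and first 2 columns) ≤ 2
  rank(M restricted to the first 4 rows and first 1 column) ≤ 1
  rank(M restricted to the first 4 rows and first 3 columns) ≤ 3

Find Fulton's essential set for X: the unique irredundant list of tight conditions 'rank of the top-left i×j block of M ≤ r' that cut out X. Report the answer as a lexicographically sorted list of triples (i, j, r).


Recovering R(i,j) via the rank-extension bound from the 7 conditions:

  R[1]: 1  1  1  1
  R[2]: 1  1  1  2
  R[3]: 1  2  2  3
  R[4]: 1  2  3  4

so w = (1, 4, 2, 3).

D(w) has 2 cells with 1 SE-corner; essential set:

[(2, 3, 1)]


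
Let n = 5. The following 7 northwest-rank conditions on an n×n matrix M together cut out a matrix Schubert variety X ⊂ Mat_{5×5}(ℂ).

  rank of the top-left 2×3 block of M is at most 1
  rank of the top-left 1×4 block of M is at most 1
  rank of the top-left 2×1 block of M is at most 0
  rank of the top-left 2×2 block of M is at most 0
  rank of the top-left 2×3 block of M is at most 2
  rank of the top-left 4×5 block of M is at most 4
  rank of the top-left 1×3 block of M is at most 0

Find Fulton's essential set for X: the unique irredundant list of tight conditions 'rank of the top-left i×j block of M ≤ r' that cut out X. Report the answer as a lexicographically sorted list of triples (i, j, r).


Recovering R(i,j) via the rank-extension bound from the 7 conditions:

  R[1]: 0 | 0 | 0 | 1 | 1
  R[2]: 0 | 0 | 1 | 2 | 2
  R[3]: 1 | 1 | 2 | 3 | 3
  R[4]: 1 | 2 | 3 | 4 | 4
  R[5]: 1 | 2 | 3 | 4 | 5

giving w = (4, 3, 1, 2, 5) via Δ²R.

ℓ(w)=5; the 2 essential cells (i,j,r):

[(1, 3, 0), (2, 2, 0)]


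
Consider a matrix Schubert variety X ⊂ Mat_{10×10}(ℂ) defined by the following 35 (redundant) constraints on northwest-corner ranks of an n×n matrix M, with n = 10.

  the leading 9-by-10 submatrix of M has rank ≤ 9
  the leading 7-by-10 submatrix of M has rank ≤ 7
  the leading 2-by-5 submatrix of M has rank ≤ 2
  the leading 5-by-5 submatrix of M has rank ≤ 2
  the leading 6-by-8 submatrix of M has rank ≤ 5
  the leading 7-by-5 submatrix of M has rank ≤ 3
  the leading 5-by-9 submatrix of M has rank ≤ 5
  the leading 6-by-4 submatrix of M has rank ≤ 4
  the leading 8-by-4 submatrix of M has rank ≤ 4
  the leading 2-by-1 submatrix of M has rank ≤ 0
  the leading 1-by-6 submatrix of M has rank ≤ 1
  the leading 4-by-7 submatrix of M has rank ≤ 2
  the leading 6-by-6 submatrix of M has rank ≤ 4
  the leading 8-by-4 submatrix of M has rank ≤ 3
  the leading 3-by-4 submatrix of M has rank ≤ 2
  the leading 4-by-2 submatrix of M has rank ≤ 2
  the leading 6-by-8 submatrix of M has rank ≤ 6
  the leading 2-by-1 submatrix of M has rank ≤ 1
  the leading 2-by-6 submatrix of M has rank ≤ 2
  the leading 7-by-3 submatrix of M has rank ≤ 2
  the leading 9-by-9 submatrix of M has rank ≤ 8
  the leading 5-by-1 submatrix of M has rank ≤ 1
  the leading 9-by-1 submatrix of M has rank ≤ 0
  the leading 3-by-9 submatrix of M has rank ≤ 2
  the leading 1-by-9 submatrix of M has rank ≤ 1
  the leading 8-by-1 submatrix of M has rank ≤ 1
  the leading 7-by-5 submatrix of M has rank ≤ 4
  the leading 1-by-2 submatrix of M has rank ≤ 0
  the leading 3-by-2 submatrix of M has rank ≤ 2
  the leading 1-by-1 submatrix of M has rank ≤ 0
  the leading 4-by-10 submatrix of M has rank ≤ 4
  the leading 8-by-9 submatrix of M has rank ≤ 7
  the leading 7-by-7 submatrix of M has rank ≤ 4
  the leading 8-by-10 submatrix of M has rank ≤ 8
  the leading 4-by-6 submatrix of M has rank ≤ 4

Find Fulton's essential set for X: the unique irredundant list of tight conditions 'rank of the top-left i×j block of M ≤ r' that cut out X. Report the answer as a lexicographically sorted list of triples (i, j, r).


Propagating the 35 rank bounds to every northwest block:

  0 | 0 | 1 | 1 | 1 | 1 | 1 | 1 | 1 | 1
  0 | 1 | 2 | 2 | 2 | 2 | 2 | 2 | 2 | 2
  0 | 1 | 2 | 2 | 2 | 2 | 2 | 2 | 2 | 3
  0 | 1 | 2 | 2 | 2 | 2 | 2 | 3 | 3 | 4
  0 | 1 | 2 | 2 | 2 | 3 | 3 | 4 | 4 | 5
  0 | 1 | 2 | 3 | 3 | 4 | 4 | 5 | 5 | 6
  0 | 1 | 2 | 3 | 3 | 4 | 4 | 5 | 6 | 7
  0 | 1 | 2 | 3 | 4 | 5 | 5 | 6 | 7 | 8
  0 | 1 | 2 | 3 | 4 | 5 | 6 | 7 | 8 | 9
  1 | 2 | 3 | 4 | 5 | 6 | 7 | 8 | 9 | 10

the unique w with this rank table is (3, 2, 10, 8, 6, 4, 9, 5, 7, 1).

ℓ(w)=24; the 7 essential cells (i,j,r):

[(1, 2, 0), (3, 9, 2), (4, 7, 2), (5, 5, 2), (7, 5, 3), (7, 7, 4), (9, 1, 0)]


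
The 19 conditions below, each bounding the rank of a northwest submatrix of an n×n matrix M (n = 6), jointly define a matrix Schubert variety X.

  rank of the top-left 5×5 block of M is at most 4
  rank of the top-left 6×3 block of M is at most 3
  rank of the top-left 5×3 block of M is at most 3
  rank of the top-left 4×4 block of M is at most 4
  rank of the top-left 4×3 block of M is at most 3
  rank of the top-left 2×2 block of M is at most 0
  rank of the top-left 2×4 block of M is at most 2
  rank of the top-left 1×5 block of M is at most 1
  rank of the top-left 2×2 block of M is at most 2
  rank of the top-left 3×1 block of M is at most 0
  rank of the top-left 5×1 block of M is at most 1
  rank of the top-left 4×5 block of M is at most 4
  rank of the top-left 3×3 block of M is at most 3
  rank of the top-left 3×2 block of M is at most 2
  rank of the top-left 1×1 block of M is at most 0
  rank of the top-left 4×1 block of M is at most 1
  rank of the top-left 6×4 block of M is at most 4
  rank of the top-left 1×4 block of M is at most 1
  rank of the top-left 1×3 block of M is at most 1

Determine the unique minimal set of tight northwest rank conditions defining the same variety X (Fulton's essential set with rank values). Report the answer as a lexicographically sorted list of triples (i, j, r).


Propagating the 19 rank bounds to every northwest block:

  R[1]: 0, 0, 1, 1, 1, 1
  R[2]: 0, 0, 1, 2, 2, 2
  R[3]: 0, 1, 2, 3, 3, 3
  R[4]: 1, 2, 3, 4, 4, 4
  R[5]: 1, 2, 3, 4, 4, 5
  R[6]: 1, 2, 3, 4, 5, 6

the unique w with this rank table is (3, 4, 2, 1, 6, 5).

D(w) has 6 cells with 3 SE-corners; essential set:

[(2, 2, 0), (3, 1, 0), (5, 5, 4)]


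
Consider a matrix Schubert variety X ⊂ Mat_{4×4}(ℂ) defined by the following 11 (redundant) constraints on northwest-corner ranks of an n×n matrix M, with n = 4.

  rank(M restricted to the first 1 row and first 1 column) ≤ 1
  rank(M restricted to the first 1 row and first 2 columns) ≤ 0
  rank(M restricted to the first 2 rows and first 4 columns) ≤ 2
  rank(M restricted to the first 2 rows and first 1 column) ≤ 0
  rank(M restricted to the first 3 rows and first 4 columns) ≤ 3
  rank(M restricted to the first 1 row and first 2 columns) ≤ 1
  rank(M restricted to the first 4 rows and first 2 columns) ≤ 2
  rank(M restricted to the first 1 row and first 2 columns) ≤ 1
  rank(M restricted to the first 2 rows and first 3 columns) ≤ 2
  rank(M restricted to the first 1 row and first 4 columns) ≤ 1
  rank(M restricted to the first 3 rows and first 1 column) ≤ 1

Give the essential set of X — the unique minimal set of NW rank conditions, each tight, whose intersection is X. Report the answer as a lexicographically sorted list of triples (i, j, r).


Rank table r_w(4×4) implied by the 11 constraints:

  i=1: 0 | 0 | 1 | 1
  i=2: 0 | 1 | 2 | 2
  i=3: 1 | 2 | 3 | 3
  i=4: 1 | 2 | 3 | 4

so w = (3, 2, 1, 4).

Fulton essential set (2 of the 3 Rothe cells):

[(1, 2, 0), (2, 1, 0)]


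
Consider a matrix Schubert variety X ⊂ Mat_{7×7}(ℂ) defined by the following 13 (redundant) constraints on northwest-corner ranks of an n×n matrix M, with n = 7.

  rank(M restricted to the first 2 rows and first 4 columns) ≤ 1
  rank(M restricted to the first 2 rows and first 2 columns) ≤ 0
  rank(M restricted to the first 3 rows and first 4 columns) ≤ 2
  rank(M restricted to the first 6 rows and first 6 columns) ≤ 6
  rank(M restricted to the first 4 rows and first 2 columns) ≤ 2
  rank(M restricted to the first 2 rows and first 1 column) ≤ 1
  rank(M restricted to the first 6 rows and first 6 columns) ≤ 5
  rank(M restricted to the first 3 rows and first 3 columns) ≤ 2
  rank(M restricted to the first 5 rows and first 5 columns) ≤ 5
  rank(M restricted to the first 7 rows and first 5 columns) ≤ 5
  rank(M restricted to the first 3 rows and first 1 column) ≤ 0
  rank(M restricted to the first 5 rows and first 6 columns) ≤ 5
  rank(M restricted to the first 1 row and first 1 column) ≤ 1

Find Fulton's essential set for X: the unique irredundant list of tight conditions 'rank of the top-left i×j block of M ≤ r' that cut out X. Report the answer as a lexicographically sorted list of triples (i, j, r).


The tightest implied rank at each (i,j), from the 13 conditions:

  R[1]: 0  0  1  1  1  1  1
  R[2]: 0  0  1  1  2  2  2
  R[3]: 0  1  2  2  3  3  3
  R[4]: 1  2  3  3  4  4  4
  R[5]: 1  2  3  4  5  5  5
  R[6]: 1  2  3  4  5  5  6
  R[7]: 1  2  3  4  5  6  7

second differences of R give the permutation w = (3, 5, 2, 1, 4, 7, 6).

|D(w)|=7, |Ess(w)|=4:

[(2, 2, 0), (2, 4, 1), (3, 1, 0), (6, 6, 5)]


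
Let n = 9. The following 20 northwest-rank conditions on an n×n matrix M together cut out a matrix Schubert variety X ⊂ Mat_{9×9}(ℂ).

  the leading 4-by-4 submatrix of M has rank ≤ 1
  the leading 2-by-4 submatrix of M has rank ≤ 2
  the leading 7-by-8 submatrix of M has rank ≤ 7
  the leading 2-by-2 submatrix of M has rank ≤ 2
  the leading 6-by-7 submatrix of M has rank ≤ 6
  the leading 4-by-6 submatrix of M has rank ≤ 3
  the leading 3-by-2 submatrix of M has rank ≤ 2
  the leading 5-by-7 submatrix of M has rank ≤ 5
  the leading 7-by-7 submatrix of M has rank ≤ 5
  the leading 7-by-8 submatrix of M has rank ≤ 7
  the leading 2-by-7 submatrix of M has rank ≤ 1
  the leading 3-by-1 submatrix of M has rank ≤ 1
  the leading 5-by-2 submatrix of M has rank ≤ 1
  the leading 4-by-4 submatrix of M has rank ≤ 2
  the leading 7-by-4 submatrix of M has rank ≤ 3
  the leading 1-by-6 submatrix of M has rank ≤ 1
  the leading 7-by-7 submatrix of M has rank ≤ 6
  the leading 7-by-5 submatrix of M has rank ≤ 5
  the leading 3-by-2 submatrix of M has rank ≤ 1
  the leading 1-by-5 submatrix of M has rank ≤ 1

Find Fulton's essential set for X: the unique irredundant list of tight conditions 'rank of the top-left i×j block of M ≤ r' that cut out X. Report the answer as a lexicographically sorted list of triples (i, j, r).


Reconstructing r_w from the 20 given conditions:

  row 1: 1, 1, 1, 1, 1, 1, 1, 1, 1
  row 2: 1, 1, 1, 1, 1, 1, 1, 2, 2
  row 3: 1, 1, 1, 1, 2, 2, 2, 3, 3
  row 4: 1, 1, 1, 1, 2, 3, 3, 4, 4
  row 5: 1, 1, 2, 2, 3, 4, 4, 5, 5
  row 6: 1, 2, 3, 3, 4, 5, 5, 6, 6
  row 7: 1, 2, 3, 3, 4, 5, 5, 6, 7
  row 8: 1, 2, 3, 4, 5, 6, 6, 7, 8
  row 9: 1, 2, 3, 4, 5, 6, 7, 8, 9

so w = (1, 8, 5, 6, 3, 2, 9, 4, 7).

D(w) has 15 cells with 5 SE-corners; essential set:

[(2, 7, 1), (4, 4, 1), (5, 2, 1), (7, 4, 3), (7, 7, 5)]


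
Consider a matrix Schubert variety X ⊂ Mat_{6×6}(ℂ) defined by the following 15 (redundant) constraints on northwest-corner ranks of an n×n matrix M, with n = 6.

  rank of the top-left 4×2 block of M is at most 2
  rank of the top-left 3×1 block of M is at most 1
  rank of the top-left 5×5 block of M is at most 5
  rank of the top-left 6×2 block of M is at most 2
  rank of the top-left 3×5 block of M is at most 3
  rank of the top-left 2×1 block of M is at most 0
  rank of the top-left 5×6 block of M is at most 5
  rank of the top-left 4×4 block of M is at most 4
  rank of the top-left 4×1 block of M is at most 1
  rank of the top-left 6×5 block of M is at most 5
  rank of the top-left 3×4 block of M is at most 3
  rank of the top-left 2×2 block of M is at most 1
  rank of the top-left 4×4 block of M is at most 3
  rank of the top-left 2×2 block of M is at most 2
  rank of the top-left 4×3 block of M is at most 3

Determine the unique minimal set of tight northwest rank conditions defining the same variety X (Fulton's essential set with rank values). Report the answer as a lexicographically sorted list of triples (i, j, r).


Propagating the 15 rank bounds to every northwest block:

  0  1  1  1  1  1
  0  1  2  2  2  2
  1  2  3  3  3  3
  1  2  3  3  4  4
  1  2  3  4  5  5
  1  2  3  4  5  6

hence w(1..6) = (2, 3, 1, 5, 4, 6).

|D(w)|=3, |Ess(w)|=2:

[(2, 1, 0), (4, 4, 3)]


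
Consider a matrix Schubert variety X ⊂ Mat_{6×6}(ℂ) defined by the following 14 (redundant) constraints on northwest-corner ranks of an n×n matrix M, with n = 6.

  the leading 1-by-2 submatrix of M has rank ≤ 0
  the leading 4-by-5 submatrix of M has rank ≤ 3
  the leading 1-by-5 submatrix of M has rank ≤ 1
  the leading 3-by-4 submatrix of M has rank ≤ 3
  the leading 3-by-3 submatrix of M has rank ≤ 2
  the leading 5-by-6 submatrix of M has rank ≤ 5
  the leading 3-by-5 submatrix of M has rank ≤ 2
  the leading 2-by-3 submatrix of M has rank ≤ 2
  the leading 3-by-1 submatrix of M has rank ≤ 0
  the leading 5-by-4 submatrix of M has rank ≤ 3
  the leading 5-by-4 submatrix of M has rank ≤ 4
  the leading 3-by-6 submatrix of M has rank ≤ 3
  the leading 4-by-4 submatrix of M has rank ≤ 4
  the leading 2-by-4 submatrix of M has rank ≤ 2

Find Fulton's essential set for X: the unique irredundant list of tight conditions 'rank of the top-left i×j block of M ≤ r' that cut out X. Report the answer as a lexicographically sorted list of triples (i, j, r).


Propagating the 14 rank bounds to every northwest block:

  R[1]: 0  0  1  1  1  1
  R[2]: 0  1  2  2  2  2
  R[3]: 0  1  2  2  2  3
  R[4]: 1  2  3  3  3  4
  R[5]: 1  2  3  3  4  5
  R[6]: 1  2  3  4  5  6

giving w = (3, 2, 6, 1, 5, 4) via Δ²R.

4 SE-corners of the 7-cell Rothe diagram give Ess(w):

[(1, 2, 0), (3, 1, 0), (3, 5, 2), (5, 4, 3)]


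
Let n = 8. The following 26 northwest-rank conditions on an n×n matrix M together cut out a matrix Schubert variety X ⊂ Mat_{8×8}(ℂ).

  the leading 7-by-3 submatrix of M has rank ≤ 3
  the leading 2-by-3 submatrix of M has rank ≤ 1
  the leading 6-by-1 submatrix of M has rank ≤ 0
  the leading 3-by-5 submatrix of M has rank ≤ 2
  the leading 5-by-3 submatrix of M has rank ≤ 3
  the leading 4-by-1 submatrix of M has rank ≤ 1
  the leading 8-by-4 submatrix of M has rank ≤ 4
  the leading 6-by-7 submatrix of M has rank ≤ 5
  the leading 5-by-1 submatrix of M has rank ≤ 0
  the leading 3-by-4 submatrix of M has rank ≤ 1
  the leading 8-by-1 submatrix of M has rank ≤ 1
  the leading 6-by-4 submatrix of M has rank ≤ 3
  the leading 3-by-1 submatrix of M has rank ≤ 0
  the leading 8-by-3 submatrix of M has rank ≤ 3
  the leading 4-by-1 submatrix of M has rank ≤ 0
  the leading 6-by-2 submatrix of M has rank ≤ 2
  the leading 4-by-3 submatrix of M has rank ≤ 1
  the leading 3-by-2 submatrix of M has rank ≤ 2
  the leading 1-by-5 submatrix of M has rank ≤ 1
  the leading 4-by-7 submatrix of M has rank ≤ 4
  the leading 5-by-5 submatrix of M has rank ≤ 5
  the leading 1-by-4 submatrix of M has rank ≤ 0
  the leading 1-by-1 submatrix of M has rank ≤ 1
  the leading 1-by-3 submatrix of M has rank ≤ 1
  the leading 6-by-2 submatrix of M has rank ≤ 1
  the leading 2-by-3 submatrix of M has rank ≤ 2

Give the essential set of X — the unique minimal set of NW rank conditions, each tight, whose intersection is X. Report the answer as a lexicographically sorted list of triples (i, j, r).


Computing R[i][j] = min implied NW-rank bound (n=8, 26 conditions):

  i=1: 0 0 0 0 1 1 1 1
  i=2: 0 1 1 1 2 2 2 2
  i=3: 0 1 1 1 2 3 3 3
  i=4: 0 1 1 2 3 4 4 4
  i=5: 0 1 2 3 4 5 5 5
  i=6: 0 1 2 3 4 5 5 6
  i=7: 1 2 3 4 5 6 6 7
  i=8: 1 2 3 4 5 6 7 8

second differences of R give the permutation w = (5, 2, 6, 4, 3, 8, 1, 7).

Rothe diagram D(w) (13 cells), 5 SE-corners (essential conditions):

[(1, 4, 0), (3, 4, 1), (4, 3, 1), (6, 1, 0), (6, 7, 5)]
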